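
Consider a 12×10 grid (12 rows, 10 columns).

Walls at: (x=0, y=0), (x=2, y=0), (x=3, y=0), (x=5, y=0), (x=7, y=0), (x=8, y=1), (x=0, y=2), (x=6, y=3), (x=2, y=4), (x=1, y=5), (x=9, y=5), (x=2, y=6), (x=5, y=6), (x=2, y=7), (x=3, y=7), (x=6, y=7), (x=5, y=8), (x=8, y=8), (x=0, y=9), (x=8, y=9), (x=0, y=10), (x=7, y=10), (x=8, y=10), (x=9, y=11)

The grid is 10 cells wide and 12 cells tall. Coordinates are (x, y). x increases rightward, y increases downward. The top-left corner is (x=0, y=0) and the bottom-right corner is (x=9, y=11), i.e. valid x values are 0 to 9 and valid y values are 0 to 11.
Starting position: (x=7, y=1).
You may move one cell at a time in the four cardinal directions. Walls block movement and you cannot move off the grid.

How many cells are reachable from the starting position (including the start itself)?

Answer: Reachable cells: 96

Derivation:
BFS flood-fill from (x=7, y=1):
  Distance 0: (x=7, y=1)
  Distance 1: (x=6, y=1), (x=7, y=2)
  Distance 2: (x=6, y=0), (x=5, y=1), (x=6, y=2), (x=8, y=2), (x=7, y=3)
  Distance 3: (x=4, y=1), (x=5, y=2), (x=9, y=2), (x=8, y=3), (x=7, y=4)
  Distance 4: (x=4, y=0), (x=3, y=1), (x=9, y=1), (x=4, y=2), (x=5, y=3), (x=9, y=3), (x=6, y=4), (x=8, y=4), (x=7, y=5)
  Distance 5: (x=9, y=0), (x=2, y=1), (x=3, y=2), (x=4, y=3), (x=5, y=4), (x=9, y=4), (x=6, y=5), (x=8, y=5), (x=7, y=6)
  Distance 6: (x=8, y=0), (x=1, y=1), (x=2, y=2), (x=3, y=3), (x=4, y=4), (x=5, y=5), (x=6, y=6), (x=8, y=6), (x=7, y=7)
  Distance 7: (x=1, y=0), (x=0, y=1), (x=1, y=2), (x=2, y=3), (x=3, y=4), (x=4, y=5), (x=9, y=6), (x=8, y=7), (x=7, y=8)
  Distance 8: (x=1, y=3), (x=3, y=5), (x=4, y=6), (x=9, y=7), (x=6, y=8), (x=7, y=9)
  Distance 9: (x=0, y=3), (x=1, y=4), (x=2, y=5), (x=3, y=6), (x=4, y=7), (x=9, y=8), (x=6, y=9)
  Distance 10: (x=0, y=4), (x=5, y=7), (x=4, y=8), (x=5, y=9), (x=9, y=9), (x=6, y=10)
  Distance 11: (x=0, y=5), (x=3, y=8), (x=4, y=9), (x=5, y=10), (x=9, y=10), (x=6, y=11)
  Distance 12: (x=0, y=6), (x=2, y=8), (x=3, y=9), (x=4, y=10), (x=5, y=11), (x=7, y=11)
  Distance 13: (x=1, y=6), (x=0, y=7), (x=1, y=8), (x=2, y=9), (x=3, y=10), (x=4, y=11), (x=8, y=11)
  Distance 14: (x=1, y=7), (x=0, y=8), (x=1, y=9), (x=2, y=10), (x=3, y=11)
  Distance 15: (x=1, y=10), (x=2, y=11)
  Distance 16: (x=1, y=11)
  Distance 17: (x=0, y=11)
Total reachable: 96 (grid has 96 open cells total)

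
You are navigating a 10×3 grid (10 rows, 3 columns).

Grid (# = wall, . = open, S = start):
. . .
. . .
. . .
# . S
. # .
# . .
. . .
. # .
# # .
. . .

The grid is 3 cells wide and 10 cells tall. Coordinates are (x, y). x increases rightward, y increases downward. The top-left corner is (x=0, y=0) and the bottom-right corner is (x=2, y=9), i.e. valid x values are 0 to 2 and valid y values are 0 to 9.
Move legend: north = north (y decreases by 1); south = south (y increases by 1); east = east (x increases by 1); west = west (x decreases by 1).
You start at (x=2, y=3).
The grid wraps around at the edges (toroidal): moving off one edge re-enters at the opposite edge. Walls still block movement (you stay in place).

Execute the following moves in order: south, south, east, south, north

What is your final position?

Answer: Final position: (x=2, y=5)

Derivation:
Start: (x=2, y=3)
  south (south): (x=2, y=3) -> (x=2, y=4)
  south (south): (x=2, y=4) -> (x=2, y=5)
  east (east): blocked, stay at (x=2, y=5)
  south (south): (x=2, y=5) -> (x=2, y=6)
  north (north): (x=2, y=6) -> (x=2, y=5)
Final: (x=2, y=5)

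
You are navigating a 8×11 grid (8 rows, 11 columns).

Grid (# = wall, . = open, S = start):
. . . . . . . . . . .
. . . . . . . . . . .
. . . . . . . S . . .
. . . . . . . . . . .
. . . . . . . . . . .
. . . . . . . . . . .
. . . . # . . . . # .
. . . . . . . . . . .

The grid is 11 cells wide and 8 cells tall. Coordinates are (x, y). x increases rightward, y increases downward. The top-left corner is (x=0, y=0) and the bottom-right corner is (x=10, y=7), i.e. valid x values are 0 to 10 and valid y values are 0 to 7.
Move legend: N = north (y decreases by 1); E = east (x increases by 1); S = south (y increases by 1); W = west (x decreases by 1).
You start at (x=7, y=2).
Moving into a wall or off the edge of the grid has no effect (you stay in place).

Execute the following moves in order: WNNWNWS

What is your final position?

Answer: Final position: (x=4, y=1)

Derivation:
Start: (x=7, y=2)
  W (west): (x=7, y=2) -> (x=6, y=2)
  N (north): (x=6, y=2) -> (x=6, y=1)
  N (north): (x=6, y=1) -> (x=6, y=0)
  W (west): (x=6, y=0) -> (x=5, y=0)
  N (north): blocked, stay at (x=5, y=0)
  W (west): (x=5, y=0) -> (x=4, y=0)
  S (south): (x=4, y=0) -> (x=4, y=1)
Final: (x=4, y=1)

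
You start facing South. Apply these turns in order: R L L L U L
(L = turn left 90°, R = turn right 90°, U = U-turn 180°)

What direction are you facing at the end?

Start: South
  R (right (90° clockwise)) -> West
  L (left (90° counter-clockwise)) -> South
  L (left (90° counter-clockwise)) -> East
  L (left (90° counter-clockwise)) -> North
  U (U-turn (180°)) -> South
  L (left (90° counter-clockwise)) -> East
Final: East

Answer: Final heading: East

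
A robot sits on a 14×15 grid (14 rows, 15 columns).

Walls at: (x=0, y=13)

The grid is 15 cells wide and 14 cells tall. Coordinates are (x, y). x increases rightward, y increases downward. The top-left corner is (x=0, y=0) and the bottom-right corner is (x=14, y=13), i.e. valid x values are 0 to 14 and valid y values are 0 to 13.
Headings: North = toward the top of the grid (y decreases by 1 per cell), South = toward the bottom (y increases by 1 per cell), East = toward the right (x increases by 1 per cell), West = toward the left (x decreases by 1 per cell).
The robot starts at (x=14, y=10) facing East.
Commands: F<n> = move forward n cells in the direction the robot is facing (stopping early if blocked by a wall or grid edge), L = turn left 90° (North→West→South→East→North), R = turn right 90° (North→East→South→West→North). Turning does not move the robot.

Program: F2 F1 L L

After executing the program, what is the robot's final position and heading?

Answer: Final position: (x=14, y=10), facing West

Derivation:
Start: (x=14, y=10), facing East
  F2: move forward 0/2 (blocked), now at (x=14, y=10)
  F1: move forward 0/1 (blocked), now at (x=14, y=10)
  L: turn left, now facing North
  L: turn left, now facing West
Final: (x=14, y=10), facing West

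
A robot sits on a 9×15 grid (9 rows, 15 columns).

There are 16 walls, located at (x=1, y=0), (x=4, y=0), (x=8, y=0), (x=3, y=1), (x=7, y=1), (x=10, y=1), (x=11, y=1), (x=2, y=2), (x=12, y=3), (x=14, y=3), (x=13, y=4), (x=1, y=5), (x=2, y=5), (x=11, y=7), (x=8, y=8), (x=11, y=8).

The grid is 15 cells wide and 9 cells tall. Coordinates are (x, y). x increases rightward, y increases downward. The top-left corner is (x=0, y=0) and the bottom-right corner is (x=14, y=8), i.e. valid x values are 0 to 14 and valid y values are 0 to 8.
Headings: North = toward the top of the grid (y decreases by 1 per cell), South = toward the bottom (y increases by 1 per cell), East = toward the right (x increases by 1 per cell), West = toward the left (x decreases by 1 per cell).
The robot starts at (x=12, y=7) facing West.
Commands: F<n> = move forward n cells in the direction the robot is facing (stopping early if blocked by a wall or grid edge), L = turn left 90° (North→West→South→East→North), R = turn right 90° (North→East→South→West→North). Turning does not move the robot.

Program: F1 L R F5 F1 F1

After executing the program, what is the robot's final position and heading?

Answer: Final position: (x=12, y=7), facing West

Derivation:
Start: (x=12, y=7), facing West
  F1: move forward 0/1 (blocked), now at (x=12, y=7)
  L: turn left, now facing South
  R: turn right, now facing West
  F5: move forward 0/5 (blocked), now at (x=12, y=7)
  F1: move forward 0/1 (blocked), now at (x=12, y=7)
  F1: move forward 0/1 (blocked), now at (x=12, y=7)
Final: (x=12, y=7), facing West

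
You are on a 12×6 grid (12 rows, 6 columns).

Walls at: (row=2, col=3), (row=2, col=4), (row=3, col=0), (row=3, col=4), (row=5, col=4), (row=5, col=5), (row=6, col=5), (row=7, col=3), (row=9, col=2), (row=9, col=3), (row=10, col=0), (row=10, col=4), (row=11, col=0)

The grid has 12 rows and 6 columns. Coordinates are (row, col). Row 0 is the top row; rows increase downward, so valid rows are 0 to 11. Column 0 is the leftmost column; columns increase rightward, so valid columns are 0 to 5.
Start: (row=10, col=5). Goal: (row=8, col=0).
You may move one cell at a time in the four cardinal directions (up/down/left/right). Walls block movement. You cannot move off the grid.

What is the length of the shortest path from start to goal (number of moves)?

Answer: Shortest path length: 7

Derivation:
BFS from (row=10, col=5) until reaching (row=8, col=0):
  Distance 0: (row=10, col=5)
  Distance 1: (row=9, col=5), (row=11, col=5)
  Distance 2: (row=8, col=5), (row=9, col=4), (row=11, col=4)
  Distance 3: (row=7, col=5), (row=8, col=4), (row=11, col=3)
  Distance 4: (row=7, col=4), (row=8, col=3), (row=10, col=3), (row=11, col=2)
  Distance 5: (row=6, col=4), (row=8, col=2), (row=10, col=2), (row=11, col=1)
  Distance 6: (row=6, col=3), (row=7, col=2), (row=8, col=1), (row=10, col=1)
  Distance 7: (row=5, col=3), (row=6, col=2), (row=7, col=1), (row=8, col=0), (row=9, col=1)  <- goal reached here
One shortest path (7 moves): (row=10, col=5) -> (row=9, col=5) -> (row=9, col=4) -> (row=8, col=4) -> (row=8, col=3) -> (row=8, col=2) -> (row=8, col=1) -> (row=8, col=0)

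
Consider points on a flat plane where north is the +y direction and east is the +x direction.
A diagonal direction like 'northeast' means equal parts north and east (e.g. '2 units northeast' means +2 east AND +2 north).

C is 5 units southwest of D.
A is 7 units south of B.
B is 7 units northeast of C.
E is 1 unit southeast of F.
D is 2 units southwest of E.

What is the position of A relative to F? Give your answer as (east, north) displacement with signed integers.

Answer: A is at (east=1, north=-8) relative to F.

Derivation:
Place F at the origin (east=0, north=0).
  E is 1 unit southeast of F: delta (east=+1, north=-1); E at (east=1, north=-1).
  D is 2 units southwest of E: delta (east=-2, north=-2); D at (east=-1, north=-3).
  C is 5 units southwest of D: delta (east=-5, north=-5); C at (east=-6, north=-8).
  B is 7 units northeast of C: delta (east=+7, north=+7); B at (east=1, north=-1).
  A is 7 units south of B: delta (east=+0, north=-7); A at (east=1, north=-8).
Therefore A relative to F: (east=1, north=-8).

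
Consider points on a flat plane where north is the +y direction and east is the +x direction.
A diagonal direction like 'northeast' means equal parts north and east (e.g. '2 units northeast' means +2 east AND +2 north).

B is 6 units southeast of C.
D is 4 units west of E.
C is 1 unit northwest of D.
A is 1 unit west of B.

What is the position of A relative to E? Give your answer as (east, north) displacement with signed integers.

Place E at the origin (east=0, north=0).
  D is 4 units west of E: delta (east=-4, north=+0); D at (east=-4, north=0).
  C is 1 unit northwest of D: delta (east=-1, north=+1); C at (east=-5, north=1).
  B is 6 units southeast of C: delta (east=+6, north=-6); B at (east=1, north=-5).
  A is 1 unit west of B: delta (east=-1, north=+0); A at (east=0, north=-5).
Therefore A relative to E: (east=0, north=-5).

Answer: A is at (east=0, north=-5) relative to E.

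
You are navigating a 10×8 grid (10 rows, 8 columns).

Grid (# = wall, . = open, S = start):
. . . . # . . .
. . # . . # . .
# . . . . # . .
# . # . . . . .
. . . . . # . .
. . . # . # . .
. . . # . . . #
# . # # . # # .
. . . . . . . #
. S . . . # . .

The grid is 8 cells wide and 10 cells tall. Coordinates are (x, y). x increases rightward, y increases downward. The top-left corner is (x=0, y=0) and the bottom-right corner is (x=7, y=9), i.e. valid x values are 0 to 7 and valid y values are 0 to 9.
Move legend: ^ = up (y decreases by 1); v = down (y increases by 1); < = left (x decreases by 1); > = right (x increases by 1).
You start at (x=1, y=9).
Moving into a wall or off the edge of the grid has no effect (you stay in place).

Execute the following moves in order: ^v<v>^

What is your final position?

Answer: Final position: (x=1, y=8)

Derivation:
Start: (x=1, y=9)
  ^ (up): (x=1, y=9) -> (x=1, y=8)
  v (down): (x=1, y=8) -> (x=1, y=9)
  < (left): (x=1, y=9) -> (x=0, y=9)
  v (down): blocked, stay at (x=0, y=9)
  > (right): (x=0, y=9) -> (x=1, y=9)
  ^ (up): (x=1, y=9) -> (x=1, y=8)
Final: (x=1, y=8)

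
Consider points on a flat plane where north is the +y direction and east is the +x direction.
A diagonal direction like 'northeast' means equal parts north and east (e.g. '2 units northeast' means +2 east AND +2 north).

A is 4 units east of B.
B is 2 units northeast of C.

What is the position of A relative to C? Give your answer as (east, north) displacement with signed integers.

Answer: A is at (east=6, north=2) relative to C.

Derivation:
Place C at the origin (east=0, north=0).
  B is 2 units northeast of C: delta (east=+2, north=+2); B at (east=2, north=2).
  A is 4 units east of B: delta (east=+4, north=+0); A at (east=6, north=2).
Therefore A relative to C: (east=6, north=2).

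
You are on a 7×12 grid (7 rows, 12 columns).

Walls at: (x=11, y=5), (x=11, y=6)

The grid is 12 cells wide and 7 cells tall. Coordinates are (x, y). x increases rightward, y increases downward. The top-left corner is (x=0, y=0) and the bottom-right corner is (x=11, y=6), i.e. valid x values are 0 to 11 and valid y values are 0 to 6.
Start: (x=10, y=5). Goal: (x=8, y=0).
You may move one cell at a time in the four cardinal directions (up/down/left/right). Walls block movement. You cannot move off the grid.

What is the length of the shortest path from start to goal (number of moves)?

BFS from (x=10, y=5) until reaching (x=8, y=0):
  Distance 0: (x=10, y=5)
  Distance 1: (x=10, y=4), (x=9, y=5), (x=10, y=6)
  Distance 2: (x=10, y=3), (x=9, y=4), (x=11, y=4), (x=8, y=5), (x=9, y=6)
  Distance 3: (x=10, y=2), (x=9, y=3), (x=11, y=3), (x=8, y=4), (x=7, y=5), (x=8, y=6)
  Distance 4: (x=10, y=1), (x=9, y=2), (x=11, y=2), (x=8, y=3), (x=7, y=4), (x=6, y=5), (x=7, y=6)
  Distance 5: (x=10, y=0), (x=9, y=1), (x=11, y=1), (x=8, y=2), (x=7, y=3), (x=6, y=4), (x=5, y=5), (x=6, y=6)
  Distance 6: (x=9, y=0), (x=11, y=0), (x=8, y=1), (x=7, y=2), (x=6, y=3), (x=5, y=4), (x=4, y=5), (x=5, y=6)
  Distance 7: (x=8, y=0), (x=7, y=1), (x=6, y=2), (x=5, y=3), (x=4, y=4), (x=3, y=5), (x=4, y=6)  <- goal reached here
One shortest path (7 moves): (x=10, y=5) -> (x=9, y=5) -> (x=8, y=5) -> (x=8, y=4) -> (x=8, y=3) -> (x=8, y=2) -> (x=8, y=1) -> (x=8, y=0)

Answer: Shortest path length: 7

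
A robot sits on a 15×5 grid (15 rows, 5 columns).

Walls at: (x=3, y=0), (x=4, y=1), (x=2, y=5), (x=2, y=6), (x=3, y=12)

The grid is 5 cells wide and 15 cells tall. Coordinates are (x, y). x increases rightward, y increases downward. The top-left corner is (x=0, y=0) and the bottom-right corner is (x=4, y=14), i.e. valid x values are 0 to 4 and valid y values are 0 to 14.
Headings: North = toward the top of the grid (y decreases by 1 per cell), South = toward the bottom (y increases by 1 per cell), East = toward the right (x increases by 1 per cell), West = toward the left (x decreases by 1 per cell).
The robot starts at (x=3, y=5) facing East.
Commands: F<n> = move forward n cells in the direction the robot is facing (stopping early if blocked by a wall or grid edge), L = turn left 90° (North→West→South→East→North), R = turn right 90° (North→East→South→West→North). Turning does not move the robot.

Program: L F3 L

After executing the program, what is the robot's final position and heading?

Start: (x=3, y=5), facing East
  L: turn left, now facing North
  F3: move forward 3, now at (x=3, y=2)
  L: turn left, now facing West
Final: (x=3, y=2), facing West

Answer: Final position: (x=3, y=2), facing West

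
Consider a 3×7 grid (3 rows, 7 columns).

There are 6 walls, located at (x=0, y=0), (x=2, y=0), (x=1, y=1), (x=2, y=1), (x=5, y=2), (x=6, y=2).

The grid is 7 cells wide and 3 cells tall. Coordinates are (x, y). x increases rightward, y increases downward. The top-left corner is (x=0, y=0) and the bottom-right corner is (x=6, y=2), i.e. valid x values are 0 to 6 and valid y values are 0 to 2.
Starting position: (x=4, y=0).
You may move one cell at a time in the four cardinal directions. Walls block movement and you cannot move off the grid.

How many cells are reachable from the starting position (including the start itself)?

BFS flood-fill from (x=4, y=0):
  Distance 0: (x=4, y=0)
  Distance 1: (x=3, y=0), (x=5, y=0), (x=4, y=1)
  Distance 2: (x=6, y=0), (x=3, y=1), (x=5, y=1), (x=4, y=2)
  Distance 3: (x=6, y=1), (x=3, y=2)
  Distance 4: (x=2, y=2)
  Distance 5: (x=1, y=2)
  Distance 6: (x=0, y=2)
  Distance 7: (x=0, y=1)
Total reachable: 14 (grid has 15 open cells total)

Answer: Reachable cells: 14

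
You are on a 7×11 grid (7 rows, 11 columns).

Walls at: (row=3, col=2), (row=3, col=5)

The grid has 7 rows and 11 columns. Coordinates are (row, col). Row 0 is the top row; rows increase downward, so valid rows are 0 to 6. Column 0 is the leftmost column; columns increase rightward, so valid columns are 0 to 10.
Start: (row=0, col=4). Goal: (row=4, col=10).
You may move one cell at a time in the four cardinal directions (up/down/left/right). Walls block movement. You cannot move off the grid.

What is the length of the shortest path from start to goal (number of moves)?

BFS from (row=0, col=4) until reaching (row=4, col=10):
  Distance 0: (row=0, col=4)
  Distance 1: (row=0, col=3), (row=0, col=5), (row=1, col=4)
  Distance 2: (row=0, col=2), (row=0, col=6), (row=1, col=3), (row=1, col=5), (row=2, col=4)
  Distance 3: (row=0, col=1), (row=0, col=7), (row=1, col=2), (row=1, col=6), (row=2, col=3), (row=2, col=5), (row=3, col=4)
  Distance 4: (row=0, col=0), (row=0, col=8), (row=1, col=1), (row=1, col=7), (row=2, col=2), (row=2, col=6), (row=3, col=3), (row=4, col=4)
  Distance 5: (row=0, col=9), (row=1, col=0), (row=1, col=8), (row=2, col=1), (row=2, col=7), (row=3, col=6), (row=4, col=3), (row=4, col=5), (row=5, col=4)
  Distance 6: (row=0, col=10), (row=1, col=9), (row=2, col=0), (row=2, col=8), (row=3, col=1), (row=3, col=7), (row=4, col=2), (row=4, col=6), (row=5, col=3), (row=5, col=5), (row=6, col=4)
  Distance 7: (row=1, col=10), (row=2, col=9), (row=3, col=0), (row=3, col=8), (row=4, col=1), (row=4, col=7), (row=5, col=2), (row=5, col=6), (row=6, col=3), (row=6, col=5)
  Distance 8: (row=2, col=10), (row=3, col=9), (row=4, col=0), (row=4, col=8), (row=5, col=1), (row=5, col=7), (row=6, col=2), (row=6, col=6)
  Distance 9: (row=3, col=10), (row=4, col=9), (row=5, col=0), (row=5, col=8), (row=6, col=1), (row=6, col=7)
  Distance 10: (row=4, col=10), (row=5, col=9), (row=6, col=0), (row=6, col=8)  <- goal reached here
One shortest path (10 moves): (row=0, col=4) -> (row=0, col=5) -> (row=0, col=6) -> (row=0, col=7) -> (row=0, col=8) -> (row=0, col=9) -> (row=0, col=10) -> (row=1, col=10) -> (row=2, col=10) -> (row=3, col=10) -> (row=4, col=10)

Answer: Shortest path length: 10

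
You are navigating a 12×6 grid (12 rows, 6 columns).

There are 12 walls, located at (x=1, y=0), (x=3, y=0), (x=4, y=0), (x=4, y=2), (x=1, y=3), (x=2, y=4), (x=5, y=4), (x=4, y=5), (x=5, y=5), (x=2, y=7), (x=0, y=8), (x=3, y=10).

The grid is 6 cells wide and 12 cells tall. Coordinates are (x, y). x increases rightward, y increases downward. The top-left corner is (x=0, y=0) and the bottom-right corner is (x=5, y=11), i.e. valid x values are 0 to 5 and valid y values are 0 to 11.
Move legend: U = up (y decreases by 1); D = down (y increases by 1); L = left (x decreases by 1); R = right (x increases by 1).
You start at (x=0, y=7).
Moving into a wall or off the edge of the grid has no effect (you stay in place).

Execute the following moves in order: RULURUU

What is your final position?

Start: (x=0, y=7)
  R (right): (x=0, y=7) -> (x=1, y=7)
  U (up): (x=1, y=7) -> (x=1, y=6)
  L (left): (x=1, y=6) -> (x=0, y=6)
  U (up): (x=0, y=6) -> (x=0, y=5)
  R (right): (x=0, y=5) -> (x=1, y=5)
  U (up): (x=1, y=5) -> (x=1, y=4)
  U (up): blocked, stay at (x=1, y=4)
Final: (x=1, y=4)

Answer: Final position: (x=1, y=4)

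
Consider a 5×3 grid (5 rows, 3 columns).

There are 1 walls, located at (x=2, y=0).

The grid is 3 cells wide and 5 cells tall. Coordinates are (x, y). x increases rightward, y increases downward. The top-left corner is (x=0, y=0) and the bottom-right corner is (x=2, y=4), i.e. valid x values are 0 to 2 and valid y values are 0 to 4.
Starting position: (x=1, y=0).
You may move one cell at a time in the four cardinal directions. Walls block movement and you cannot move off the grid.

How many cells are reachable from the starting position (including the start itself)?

BFS flood-fill from (x=1, y=0):
  Distance 0: (x=1, y=0)
  Distance 1: (x=0, y=0), (x=1, y=1)
  Distance 2: (x=0, y=1), (x=2, y=1), (x=1, y=2)
  Distance 3: (x=0, y=2), (x=2, y=2), (x=1, y=3)
  Distance 4: (x=0, y=3), (x=2, y=3), (x=1, y=4)
  Distance 5: (x=0, y=4), (x=2, y=4)
Total reachable: 14 (grid has 14 open cells total)

Answer: Reachable cells: 14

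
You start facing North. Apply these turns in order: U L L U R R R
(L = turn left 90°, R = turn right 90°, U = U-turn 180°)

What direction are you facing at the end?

Start: North
  U (U-turn (180°)) -> South
  L (left (90° counter-clockwise)) -> East
  L (left (90° counter-clockwise)) -> North
  U (U-turn (180°)) -> South
  R (right (90° clockwise)) -> West
  R (right (90° clockwise)) -> North
  R (right (90° clockwise)) -> East
Final: East

Answer: Final heading: East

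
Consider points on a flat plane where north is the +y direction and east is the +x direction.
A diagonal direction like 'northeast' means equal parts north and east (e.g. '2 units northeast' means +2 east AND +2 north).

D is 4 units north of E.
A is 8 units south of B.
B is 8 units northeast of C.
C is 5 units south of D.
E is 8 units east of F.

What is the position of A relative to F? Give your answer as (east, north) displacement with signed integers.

Answer: A is at (east=16, north=-1) relative to F.

Derivation:
Place F at the origin (east=0, north=0).
  E is 8 units east of F: delta (east=+8, north=+0); E at (east=8, north=0).
  D is 4 units north of E: delta (east=+0, north=+4); D at (east=8, north=4).
  C is 5 units south of D: delta (east=+0, north=-5); C at (east=8, north=-1).
  B is 8 units northeast of C: delta (east=+8, north=+8); B at (east=16, north=7).
  A is 8 units south of B: delta (east=+0, north=-8); A at (east=16, north=-1).
Therefore A relative to F: (east=16, north=-1).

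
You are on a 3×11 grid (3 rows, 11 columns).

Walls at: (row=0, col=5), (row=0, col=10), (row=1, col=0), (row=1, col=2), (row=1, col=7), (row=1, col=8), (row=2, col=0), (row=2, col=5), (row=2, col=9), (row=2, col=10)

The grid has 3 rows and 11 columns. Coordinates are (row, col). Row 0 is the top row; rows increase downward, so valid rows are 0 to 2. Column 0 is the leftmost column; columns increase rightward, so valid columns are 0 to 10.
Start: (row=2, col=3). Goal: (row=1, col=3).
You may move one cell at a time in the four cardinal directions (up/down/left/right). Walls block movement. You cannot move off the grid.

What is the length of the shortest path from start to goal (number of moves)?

Answer: Shortest path length: 1

Derivation:
BFS from (row=2, col=3) until reaching (row=1, col=3):
  Distance 0: (row=2, col=3)
  Distance 1: (row=1, col=3), (row=2, col=2), (row=2, col=4)  <- goal reached here
One shortest path (1 moves): (row=2, col=3) -> (row=1, col=3)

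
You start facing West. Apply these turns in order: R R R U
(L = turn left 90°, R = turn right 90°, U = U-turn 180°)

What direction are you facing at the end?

Answer: Final heading: North

Derivation:
Start: West
  R (right (90° clockwise)) -> North
  R (right (90° clockwise)) -> East
  R (right (90° clockwise)) -> South
  U (U-turn (180°)) -> North
Final: North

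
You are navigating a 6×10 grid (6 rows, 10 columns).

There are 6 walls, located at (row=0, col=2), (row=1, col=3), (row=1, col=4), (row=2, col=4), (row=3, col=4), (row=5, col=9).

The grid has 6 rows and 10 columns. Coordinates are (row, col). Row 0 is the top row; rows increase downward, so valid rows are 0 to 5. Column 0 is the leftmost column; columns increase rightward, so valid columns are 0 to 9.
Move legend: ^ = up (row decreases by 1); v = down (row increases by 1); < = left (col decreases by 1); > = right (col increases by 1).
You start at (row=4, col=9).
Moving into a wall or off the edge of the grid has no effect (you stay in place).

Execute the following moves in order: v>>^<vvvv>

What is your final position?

Answer: Final position: (row=5, col=8)

Derivation:
Start: (row=4, col=9)
  v (down): blocked, stay at (row=4, col=9)
  > (right): blocked, stay at (row=4, col=9)
  > (right): blocked, stay at (row=4, col=9)
  ^ (up): (row=4, col=9) -> (row=3, col=9)
  < (left): (row=3, col=9) -> (row=3, col=8)
  v (down): (row=3, col=8) -> (row=4, col=8)
  v (down): (row=4, col=8) -> (row=5, col=8)
  v (down): blocked, stay at (row=5, col=8)
  v (down): blocked, stay at (row=5, col=8)
  > (right): blocked, stay at (row=5, col=8)
Final: (row=5, col=8)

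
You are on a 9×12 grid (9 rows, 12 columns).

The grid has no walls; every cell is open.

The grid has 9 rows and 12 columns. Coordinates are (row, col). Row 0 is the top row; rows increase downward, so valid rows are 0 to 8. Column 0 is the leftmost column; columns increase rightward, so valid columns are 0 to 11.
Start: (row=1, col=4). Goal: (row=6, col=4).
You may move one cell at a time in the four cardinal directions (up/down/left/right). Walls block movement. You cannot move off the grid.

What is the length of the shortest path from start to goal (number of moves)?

Answer: Shortest path length: 5

Derivation:
BFS from (row=1, col=4) until reaching (row=6, col=4):
  Distance 0: (row=1, col=4)
  Distance 1: (row=0, col=4), (row=1, col=3), (row=1, col=5), (row=2, col=4)
  Distance 2: (row=0, col=3), (row=0, col=5), (row=1, col=2), (row=1, col=6), (row=2, col=3), (row=2, col=5), (row=3, col=4)
  Distance 3: (row=0, col=2), (row=0, col=6), (row=1, col=1), (row=1, col=7), (row=2, col=2), (row=2, col=6), (row=3, col=3), (row=3, col=5), (row=4, col=4)
  Distance 4: (row=0, col=1), (row=0, col=7), (row=1, col=0), (row=1, col=8), (row=2, col=1), (row=2, col=7), (row=3, col=2), (row=3, col=6), (row=4, col=3), (row=4, col=5), (row=5, col=4)
  Distance 5: (row=0, col=0), (row=0, col=8), (row=1, col=9), (row=2, col=0), (row=2, col=8), (row=3, col=1), (row=3, col=7), (row=4, col=2), (row=4, col=6), (row=5, col=3), (row=5, col=5), (row=6, col=4)  <- goal reached here
One shortest path (5 moves): (row=1, col=4) -> (row=2, col=4) -> (row=3, col=4) -> (row=4, col=4) -> (row=5, col=4) -> (row=6, col=4)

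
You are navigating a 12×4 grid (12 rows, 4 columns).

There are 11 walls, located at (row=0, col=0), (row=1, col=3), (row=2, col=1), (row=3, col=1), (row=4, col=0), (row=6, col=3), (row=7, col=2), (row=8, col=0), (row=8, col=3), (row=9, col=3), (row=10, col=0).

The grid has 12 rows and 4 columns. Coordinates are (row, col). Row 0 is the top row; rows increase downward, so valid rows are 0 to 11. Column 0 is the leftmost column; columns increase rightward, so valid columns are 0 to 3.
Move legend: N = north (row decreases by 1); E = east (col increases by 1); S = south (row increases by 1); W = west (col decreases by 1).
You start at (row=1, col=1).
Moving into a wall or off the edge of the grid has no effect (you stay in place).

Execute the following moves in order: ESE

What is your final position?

Start: (row=1, col=1)
  E (east): (row=1, col=1) -> (row=1, col=2)
  S (south): (row=1, col=2) -> (row=2, col=2)
  E (east): (row=2, col=2) -> (row=2, col=3)
Final: (row=2, col=3)

Answer: Final position: (row=2, col=3)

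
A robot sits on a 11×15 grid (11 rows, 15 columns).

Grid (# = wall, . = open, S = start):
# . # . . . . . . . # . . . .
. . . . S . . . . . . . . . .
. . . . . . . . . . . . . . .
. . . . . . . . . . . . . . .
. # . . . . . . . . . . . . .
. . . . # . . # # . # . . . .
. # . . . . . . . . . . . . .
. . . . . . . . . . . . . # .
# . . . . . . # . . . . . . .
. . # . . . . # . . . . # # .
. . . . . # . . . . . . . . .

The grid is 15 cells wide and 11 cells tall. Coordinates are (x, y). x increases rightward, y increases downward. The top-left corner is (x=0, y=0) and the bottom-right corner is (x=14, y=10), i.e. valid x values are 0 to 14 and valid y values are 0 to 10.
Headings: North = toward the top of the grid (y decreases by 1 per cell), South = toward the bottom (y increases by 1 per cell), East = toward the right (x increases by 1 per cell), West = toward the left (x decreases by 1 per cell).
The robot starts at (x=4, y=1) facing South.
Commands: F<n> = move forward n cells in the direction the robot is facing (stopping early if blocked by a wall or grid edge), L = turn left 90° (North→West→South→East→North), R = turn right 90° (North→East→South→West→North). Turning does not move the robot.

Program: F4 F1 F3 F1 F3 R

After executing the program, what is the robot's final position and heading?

Answer: Final position: (x=4, y=4), facing West

Derivation:
Start: (x=4, y=1), facing South
  F4: move forward 3/4 (blocked), now at (x=4, y=4)
  F1: move forward 0/1 (blocked), now at (x=4, y=4)
  F3: move forward 0/3 (blocked), now at (x=4, y=4)
  F1: move forward 0/1 (blocked), now at (x=4, y=4)
  F3: move forward 0/3 (blocked), now at (x=4, y=4)
  R: turn right, now facing West
Final: (x=4, y=4), facing West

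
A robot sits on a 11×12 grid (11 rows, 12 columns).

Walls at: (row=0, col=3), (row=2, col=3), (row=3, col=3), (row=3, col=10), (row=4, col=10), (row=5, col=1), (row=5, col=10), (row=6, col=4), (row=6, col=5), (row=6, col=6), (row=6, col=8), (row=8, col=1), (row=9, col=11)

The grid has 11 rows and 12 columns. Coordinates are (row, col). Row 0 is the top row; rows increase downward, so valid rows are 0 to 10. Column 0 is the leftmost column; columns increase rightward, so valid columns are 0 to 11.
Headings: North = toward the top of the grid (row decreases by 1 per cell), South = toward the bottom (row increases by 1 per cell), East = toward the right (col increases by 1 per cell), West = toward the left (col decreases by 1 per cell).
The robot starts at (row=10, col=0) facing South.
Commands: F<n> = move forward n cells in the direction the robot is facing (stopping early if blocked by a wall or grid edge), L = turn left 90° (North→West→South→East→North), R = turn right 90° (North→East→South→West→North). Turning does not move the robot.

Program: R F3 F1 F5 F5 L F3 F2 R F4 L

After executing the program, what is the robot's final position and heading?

Start: (row=10, col=0), facing South
  R: turn right, now facing West
  F3: move forward 0/3 (blocked), now at (row=10, col=0)
  F1: move forward 0/1 (blocked), now at (row=10, col=0)
  F5: move forward 0/5 (blocked), now at (row=10, col=0)
  F5: move forward 0/5 (blocked), now at (row=10, col=0)
  L: turn left, now facing South
  F3: move forward 0/3 (blocked), now at (row=10, col=0)
  F2: move forward 0/2 (blocked), now at (row=10, col=0)
  R: turn right, now facing West
  F4: move forward 0/4 (blocked), now at (row=10, col=0)
  L: turn left, now facing South
Final: (row=10, col=0), facing South

Answer: Final position: (row=10, col=0), facing South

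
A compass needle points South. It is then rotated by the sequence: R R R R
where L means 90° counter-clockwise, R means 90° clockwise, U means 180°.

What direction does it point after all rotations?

Answer: Final heading: South

Derivation:
Start: South
  R (right (90° clockwise)) -> West
  R (right (90° clockwise)) -> North
  R (right (90° clockwise)) -> East
  R (right (90° clockwise)) -> South
Final: South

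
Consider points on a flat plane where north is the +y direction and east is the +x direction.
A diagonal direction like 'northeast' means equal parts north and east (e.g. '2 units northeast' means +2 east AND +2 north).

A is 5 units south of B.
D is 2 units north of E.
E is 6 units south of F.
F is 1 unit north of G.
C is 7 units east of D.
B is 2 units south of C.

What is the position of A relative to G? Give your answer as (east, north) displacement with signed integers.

Answer: A is at (east=7, north=-10) relative to G.

Derivation:
Place G at the origin (east=0, north=0).
  F is 1 unit north of G: delta (east=+0, north=+1); F at (east=0, north=1).
  E is 6 units south of F: delta (east=+0, north=-6); E at (east=0, north=-5).
  D is 2 units north of E: delta (east=+0, north=+2); D at (east=0, north=-3).
  C is 7 units east of D: delta (east=+7, north=+0); C at (east=7, north=-3).
  B is 2 units south of C: delta (east=+0, north=-2); B at (east=7, north=-5).
  A is 5 units south of B: delta (east=+0, north=-5); A at (east=7, north=-10).
Therefore A relative to G: (east=7, north=-10).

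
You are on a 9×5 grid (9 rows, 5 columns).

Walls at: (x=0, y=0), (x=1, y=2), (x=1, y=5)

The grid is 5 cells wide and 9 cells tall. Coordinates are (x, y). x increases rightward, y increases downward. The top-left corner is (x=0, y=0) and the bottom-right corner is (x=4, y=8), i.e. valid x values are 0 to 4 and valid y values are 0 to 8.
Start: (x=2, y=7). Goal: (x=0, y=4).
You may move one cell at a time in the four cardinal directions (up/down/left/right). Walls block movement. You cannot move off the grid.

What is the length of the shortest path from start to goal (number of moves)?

BFS from (x=2, y=7) until reaching (x=0, y=4):
  Distance 0: (x=2, y=7)
  Distance 1: (x=2, y=6), (x=1, y=7), (x=3, y=7), (x=2, y=8)
  Distance 2: (x=2, y=5), (x=1, y=6), (x=3, y=6), (x=0, y=7), (x=4, y=7), (x=1, y=8), (x=3, y=8)
  Distance 3: (x=2, y=4), (x=3, y=5), (x=0, y=6), (x=4, y=6), (x=0, y=8), (x=4, y=8)
  Distance 4: (x=2, y=3), (x=1, y=4), (x=3, y=4), (x=0, y=5), (x=4, y=5)
  Distance 5: (x=2, y=2), (x=1, y=3), (x=3, y=3), (x=0, y=4), (x=4, y=4)  <- goal reached here
One shortest path (5 moves): (x=2, y=7) -> (x=1, y=7) -> (x=0, y=7) -> (x=0, y=6) -> (x=0, y=5) -> (x=0, y=4)

Answer: Shortest path length: 5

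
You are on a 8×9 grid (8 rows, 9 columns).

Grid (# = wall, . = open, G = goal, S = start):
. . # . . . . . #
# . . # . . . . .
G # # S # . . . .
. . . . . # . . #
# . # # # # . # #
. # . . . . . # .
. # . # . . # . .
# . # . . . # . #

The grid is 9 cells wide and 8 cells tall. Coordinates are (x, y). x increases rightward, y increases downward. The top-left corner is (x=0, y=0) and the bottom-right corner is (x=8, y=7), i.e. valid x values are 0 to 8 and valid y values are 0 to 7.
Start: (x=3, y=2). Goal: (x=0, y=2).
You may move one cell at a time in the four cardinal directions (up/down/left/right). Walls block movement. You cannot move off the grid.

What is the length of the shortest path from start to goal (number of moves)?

BFS from (x=3, y=2) until reaching (x=0, y=2):
  Distance 0: (x=3, y=2)
  Distance 1: (x=3, y=3)
  Distance 2: (x=2, y=3), (x=4, y=3)
  Distance 3: (x=1, y=3)
  Distance 4: (x=0, y=3), (x=1, y=4)
  Distance 5: (x=0, y=2)  <- goal reached here
One shortest path (5 moves): (x=3, y=2) -> (x=3, y=3) -> (x=2, y=3) -> (x=1, y=3) -> (x=0, y=3) -> (x=0, y=2)

Answer: Shortest path length: 5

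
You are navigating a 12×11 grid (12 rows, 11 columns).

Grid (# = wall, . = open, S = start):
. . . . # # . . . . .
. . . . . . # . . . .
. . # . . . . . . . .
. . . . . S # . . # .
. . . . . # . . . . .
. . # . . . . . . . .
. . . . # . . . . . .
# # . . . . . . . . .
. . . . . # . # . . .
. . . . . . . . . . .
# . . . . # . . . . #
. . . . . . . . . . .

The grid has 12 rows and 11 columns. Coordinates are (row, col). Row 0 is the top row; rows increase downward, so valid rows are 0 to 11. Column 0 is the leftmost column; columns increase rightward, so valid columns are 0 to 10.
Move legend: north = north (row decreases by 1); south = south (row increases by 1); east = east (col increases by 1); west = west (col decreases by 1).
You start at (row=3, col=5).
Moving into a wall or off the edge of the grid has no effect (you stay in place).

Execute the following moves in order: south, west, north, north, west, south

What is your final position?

Answer: Final position: (row=2, col=3)

Derivation:
Start: (row=3, col=5)
  south (south): blocked, stay at (row=3, col=5)
  west (west): (row=3, col=5) -> (row=3, col=4)
  north (north): (row=3, col=4) -> (row=2, col=4)
  north (north): (row=2, col=4) -> (row=1, col=4)
  west (west): (row=1, col=4) -> (row=1, col=3)
  south (south): (row=1, col=3) -> (row=2, col=3)
Final: (row=2, col=3)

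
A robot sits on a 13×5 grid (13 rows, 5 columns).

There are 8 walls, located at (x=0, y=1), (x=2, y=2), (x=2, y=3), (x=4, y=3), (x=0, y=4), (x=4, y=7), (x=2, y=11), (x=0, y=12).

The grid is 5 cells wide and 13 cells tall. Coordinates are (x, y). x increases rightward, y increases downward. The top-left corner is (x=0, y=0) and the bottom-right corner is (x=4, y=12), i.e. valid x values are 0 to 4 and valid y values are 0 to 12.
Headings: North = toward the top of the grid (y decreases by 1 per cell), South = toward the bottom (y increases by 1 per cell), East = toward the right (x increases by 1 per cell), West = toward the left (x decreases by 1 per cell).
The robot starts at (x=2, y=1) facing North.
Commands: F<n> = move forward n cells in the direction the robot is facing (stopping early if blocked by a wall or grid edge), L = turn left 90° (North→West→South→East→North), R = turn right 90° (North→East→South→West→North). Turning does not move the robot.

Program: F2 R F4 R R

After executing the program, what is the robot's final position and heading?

Start: (x=2, y=1), facing North
  F2: move forward 1/2 (blocked), now at (x=2, y=0)
  R: turn right, now facing East
  F4: move forward 2/4 (blocked), now at (x=4, y=0)
  R: turn right, now facing South
  R: turn right, now facing West
Final: (x=4, y=0), facing West

Answer: Final position: (x=4, y=0), facing West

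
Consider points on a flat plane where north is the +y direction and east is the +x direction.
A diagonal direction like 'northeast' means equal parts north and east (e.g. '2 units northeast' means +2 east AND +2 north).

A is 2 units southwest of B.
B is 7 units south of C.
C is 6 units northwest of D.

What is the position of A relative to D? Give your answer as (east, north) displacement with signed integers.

Place D at the origin (east=0, north=0).
  C is 6 units northwest of D: delta (east=-6, north=+6); C at (east=-6, north=6).
  B is 7 units south of C: delta (east=+0, north=-7); B at (east=-6, north=-1).
  A is 2 units southwest of B: delta (east=-2, north=-2); A at (east=-8, north=-3).
Therefore A relative to D: (east=-8, north=-3).

Answer: A is at (east=-8, north=-3) relative to D.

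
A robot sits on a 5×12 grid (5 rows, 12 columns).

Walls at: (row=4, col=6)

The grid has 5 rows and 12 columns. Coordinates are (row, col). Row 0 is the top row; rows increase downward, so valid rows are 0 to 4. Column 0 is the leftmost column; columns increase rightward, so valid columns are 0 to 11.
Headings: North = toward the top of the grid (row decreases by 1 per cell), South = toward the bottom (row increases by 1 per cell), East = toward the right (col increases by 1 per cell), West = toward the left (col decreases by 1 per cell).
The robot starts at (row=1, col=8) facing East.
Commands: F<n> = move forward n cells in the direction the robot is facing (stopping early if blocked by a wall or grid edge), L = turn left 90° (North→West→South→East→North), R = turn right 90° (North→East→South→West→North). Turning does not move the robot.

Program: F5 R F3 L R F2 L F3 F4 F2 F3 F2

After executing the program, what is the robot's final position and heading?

Answer: Final position: (row=4, col=11), facing East

Derivation:
Start: (row=1, col=8), facing East
  F5: move forward 3/5 (blocked), now at (row=1, col=11)
  R: turn right, now facing South
  F3: move forward 3, now at (row=4, col=11)
  L: turn left, now facing East
  R: turn right, now facing South
  F2: move forward 0/2 (blocked), now at (row=4, col=11)
  L: turn left, now facing East
  F3: move forward 0/3 (blocked), now at (row=4, col=11)
  F4: move forward 0/4 (blocked), now at (row=4, col=11)
  F2: move forward 0/2 (blocked), now at (row=4, col=11)
  F3: move forward 0/3 (blocked), now at (row=4, col=11)
  F2: move forward 0/2 (blocked), now at (row=4, col=11)
Final: (row=4, col=11), facing East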